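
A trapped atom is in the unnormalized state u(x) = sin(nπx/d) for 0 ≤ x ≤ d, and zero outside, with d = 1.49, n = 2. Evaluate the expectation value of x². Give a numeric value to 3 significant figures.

0.712

⟨x²⟩ = ∫ x²·|u|² dx / ∫|u|² dx (integrals over the domain).
With sin²θ = (1 − cos2θ)/2 on 0 ≤ x ≤ d: ∫sin²(nπx/d) dx = d/2, ∫x·sin²(nπx/d) dx = d²/4, ∫x²·sin²(nπx/d) dx = d³·(1/6 − 1/(4n²π²)); higher powers xᵏ the same way, integrating xᵏ·cos(2nπx/d) by parts.
State is unnormalized: ∫|u|² dx = 0.74500, and ∫u*·x²·u dx = 0.53038, so ⟨x²⟩ = 0.53038 / 0.74500.
⟨x²⟩ = 0.71192.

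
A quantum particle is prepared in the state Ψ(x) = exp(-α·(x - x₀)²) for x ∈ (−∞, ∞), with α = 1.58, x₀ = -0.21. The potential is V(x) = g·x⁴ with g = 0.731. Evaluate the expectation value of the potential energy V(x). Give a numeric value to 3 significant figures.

⟨V⟩ = ∫ V(x)·|Ψ|² dx / ∫|Ψ|² dx.
Gaussian moments (u = x − x₀): ∫u^(2j)·e^(−2αu²) du = (2j−1)!!/(4α)^j · √(π/(2α)), odd powers integrate to 0; here √(π/(2α)) = 0.99708.
State is unnormalized: ∫|Ψ|² dx = 0.99708, and ∫Ψ*·V(x)·Ψ dx = 0.086677, so ⟨V⟩ = 0.086677 / 0.99708.
⟨V⟩ = 0.086931.

0.0869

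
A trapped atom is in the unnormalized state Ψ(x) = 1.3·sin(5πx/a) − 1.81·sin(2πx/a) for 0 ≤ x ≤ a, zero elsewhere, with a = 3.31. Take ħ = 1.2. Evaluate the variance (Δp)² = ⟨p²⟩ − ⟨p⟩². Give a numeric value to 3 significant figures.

Compute ⟨p⟩ and ⟨p²⟩ separately; (Δp)² = ⟨p²⟩ − ⟨p⟩².
d²/dx² sin(jπx/a) = −(jπ/a)²·sin(jπx/a); on 0 ≤ x ≤ a, ∫sin²(jπx/a) dx = a/2 and ∫sin(jπx/a)·sin(lπx/a) dx = 0 for j ≠ l, so only diagonal terms survive in ∫|Ψ|² and ∫Ψ·Ψ″; ∫Ψ·Ψ′ dx = [Ψ²/2] between the walls = 0.
Normalization: ∫|Ψ|² dx = 8.2189.
⟨p⟩ = 0.0000 and ⟨p²⟩ = 14.459.
(Δp)² = 14.459 − (0.0000)² = 14.459.

14.5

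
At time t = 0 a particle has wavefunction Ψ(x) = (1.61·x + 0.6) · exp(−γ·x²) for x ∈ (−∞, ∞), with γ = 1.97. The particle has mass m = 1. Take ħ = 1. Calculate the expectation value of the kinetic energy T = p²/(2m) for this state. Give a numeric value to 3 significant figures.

T = −(ħ²/2m) d²/dx², so ⟨T⟩ = −(ħ²/2m) ∫ Ψ*·Ψ'' dx / ∫|Ψ|² dx; with m = 1.
Expand each integrand as polynomial × e^(−2γx²) and use ∫x^(2j)·e^(−2γx²) dx = (2j−1)!!/(4γ)^j · √(π/(2γ)), odd powers → 0; here √(π/(2γ)) = 0.89295. Differentiate with the product rule, d/dx e^(−γx²) = −2γx·e^(−γx²).
State is unnormalized: ∫|Ψ|² dx = 0.61519, and ∫Ψ*·(−ħ²/2m · Ψ'') dx = 1.1846, so ⟨T⟩ = 1.1846 / 0.61519.
⟨T⟩ = 1.9256.

1.93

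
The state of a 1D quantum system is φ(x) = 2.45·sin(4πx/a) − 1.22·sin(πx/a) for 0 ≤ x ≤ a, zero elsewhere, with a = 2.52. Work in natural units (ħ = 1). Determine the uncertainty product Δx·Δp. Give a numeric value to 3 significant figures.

Δx = √(⟨x²⟩−⟨x⟩²), Δp = √(⟨p²⟩−⟨p⟩²).
On 0 ≤ x ≤ a (j ≠ l): ∫sin²(jπx/a) dx = a/2, ∫sin(jπx/a)·sin(lπx/a) dx = 0; diagonal moments ∫x·sin²(jπx/a) dx = a²/4, ∫x²·sin²(jπx/a) dx = a³·(1/6 − 1/(4j²π²)); cross terms ∫x·sin(jπx/a)·sin(lπx/a) dx = 0 for j + l even and −4jla²/(π²(j² − l²)²) for j + l odd, ∫x²·sin(jπx/a)·sin(lπx/a) dx = (−1)^(j+l)·4jla³/(π²(j² − l²)²); higher powers the same way via product-to-sum and parts. d²/dx² sin(jπx/a) = −(jπ/a)²·sin(jπx/a); on 0 ≤ x ≤ a, ∫sin²(jπx/a) dx = a/2 and ∫sin(jπx/a)·sin(lπx/a) dx = 0 for j ≠ l, so only diagonal terms survive in ∫|φ|² and ∫φ·φ″; ∫φ·φ′ dx = [φ²/2] between the walls = 0.
Normalization: ∫|φ|² dx = 9.4385.
⟨x⟩ = 1.2890, ⟨x²⟩ = 2.1098 ⇒ Δx = 0.66957.
⟨p⟩ = 0.0000, ⟨p²⟩ = 20.235 ⇒ Δp = 4.4983.
Δx·Δp = 3.0119.

3.01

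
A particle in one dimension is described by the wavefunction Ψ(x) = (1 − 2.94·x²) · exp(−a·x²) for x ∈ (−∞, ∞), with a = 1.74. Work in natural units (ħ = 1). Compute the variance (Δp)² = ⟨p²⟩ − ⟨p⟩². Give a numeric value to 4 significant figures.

Compute ⟨p⟩ and ⟨p²⟩ separately; (Δp)² = ⟨p²⟩ − ⟨p⟩².
Expand each integrand as polynomial × e^(−2ax²) and use ∫x^(2j)·e^(−2ax²) dx = (2j−1)!!/(4a)^j · √(π/(2a)), odd powers → 0; here √(π/(2a)) = 0.95013. Differentiate with the product rule, d/dx e^(−ax²) = −2ax·e^(−ax²).
Normalization: ∫|Ψ|² dx = 0.65604.
⟨p⟩ = 0.0000 and ⟨p²⟩ = 7.7966.
(Δp)² = 7.7966 − (0.0000)² = 7.7966.

7.797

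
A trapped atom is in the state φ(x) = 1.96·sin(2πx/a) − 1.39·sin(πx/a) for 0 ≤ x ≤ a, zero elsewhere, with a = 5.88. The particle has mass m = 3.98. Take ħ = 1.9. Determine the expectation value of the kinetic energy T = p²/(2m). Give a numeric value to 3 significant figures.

0.388

T = −(ħ²/2m) d²/dx², so ⟨T⟩ = −(ħ²/2m) ∫ φ*·φ'' dx / ∫|φ|² dx; with m = 3.98.
d²/dx² sin(jπx/a) = −(jπ/a)²·sin(jπx/a); on 0 ≤ x ≤ a, ∫sin²(jπx/a) dx = a/2 and ∫sin(jπx/a)·sin(lπx/a) dx = 0 for j ≠ l, so only diagonal terms survive in ∫|φ|² and ∫φ·φ″; ∫φ·φ′ dx = [φ²/2] between the walls = 0.
State is unnormalized: ∫|φ|² dx = 16.975, and ∫φ*·(−ħ²/2m · φ'') dx = 6.5841, so ⟨T⟩ = 6.5841 / 16.975.
⟨T⟩ = 0.38788.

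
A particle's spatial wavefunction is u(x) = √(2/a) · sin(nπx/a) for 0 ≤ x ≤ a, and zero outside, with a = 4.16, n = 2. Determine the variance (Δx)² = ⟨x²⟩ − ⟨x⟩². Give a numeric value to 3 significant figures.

1.22

Compute ⟨x⟩ and ⟨x²⟩ separately, then (Δx)² = ⟨x²⟩ − ⟨x⟩².
With sin²θ = (1 − cos2θ)/2 on 0 ≤ x ≤ a: ∫sin²(nπx/a) dx = a/2, ∫x·sin²(nπx/a) dx = a²/4, ∫x²·sin²(nπx/a) dx = a³·(1/6 − 1/(4n²π²)); higher powers xᵏ the same way, integrating xᵏ·cos(2nπx/a) by parts.
⟨x⟩ = 2.0800 and ⟨x²⟩ = 5.5494.
(Δx)² = 5.5494 − (2.0800)² = 1.2230.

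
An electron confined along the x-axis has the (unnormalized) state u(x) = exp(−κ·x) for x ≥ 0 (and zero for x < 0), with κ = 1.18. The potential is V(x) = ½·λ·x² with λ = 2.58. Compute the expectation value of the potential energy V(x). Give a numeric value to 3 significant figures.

0.463

⟨V⟩ = ∫ V(x)·|u|² dx / ∫|u|² dx.
Every integrand reduces to terms xʲ·e^(−2κx) on [0, ∞); use ∫₀^∞ xʲ·e^(−2κx) dx = j!/(2κ)^(j+1).
State is unnormalized: ∫|u|² dx = 0.42373, and ∫u*·V(x)·u dx = 0.19628, so ⟨V⟩ = 0.19628 / 0.42373.
⟨V⟩ = 0.46323.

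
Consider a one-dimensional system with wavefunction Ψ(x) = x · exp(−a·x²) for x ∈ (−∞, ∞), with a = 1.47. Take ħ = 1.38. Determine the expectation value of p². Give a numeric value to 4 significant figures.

8.398

p² Ψ = −ħ² d²Ψ/dx²; ⟨p²⟩ = −ħ² ∫ Ψ*·Ψ'' dx / ∫|Ψ|² dx.
Expand each integrand as polynomial × e^(−2ax²) and use ∫x^(2j)·e^(−2ax²) dx = (2j−1)!!/(4a)^j · √(π/(2a)), odd powers → 0; here √(π/(2a)) = 1.0337. Differentiate with the product rule, d/dx e^(−ax²) = −2ax·e^(−ax²).
State is unnormalized: ∫|Ψ|² dx = 0.17580, and ∫Ψ*·(−ħ² Ψ'') dx = 1.4765, so ⟨p²⟩ = 1.4765 / 0.17580.
⟨p²⟩ = 8.3984.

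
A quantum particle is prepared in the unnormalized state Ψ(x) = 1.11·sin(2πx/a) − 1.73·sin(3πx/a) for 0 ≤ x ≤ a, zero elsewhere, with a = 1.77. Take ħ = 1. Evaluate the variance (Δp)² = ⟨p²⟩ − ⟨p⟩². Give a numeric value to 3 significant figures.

Compute ⟨p⟩ and ⟨p²⟩ separately; (Δp)² = ⟨p²⟩ − ⟨p⟩².
d²/dx² sin(jπx/a) = −(jπ/a)²·sin(jπx/a); on 0 ≤ x ≤ a, ∫sin²(jπx/a) dx = a/2 and ∫sin(jπx/a)·sin(lπx/a) dx = 0 for j ≠ l, so only diagonal terms survive in ∫|Ψ|² and ∫Ψ·Ψ″; ∫Ψ·Ψ′ dx = [Ψ²/2] between the walls = 0.
Normalization: ∫|Ψ|² dx = 3.7391.
⟨p⟩ = 0.0000 and ⟨p²⟩ = 23.759.
(Δp)² = 23.759 − (0.0000)² = 23.759.

23.8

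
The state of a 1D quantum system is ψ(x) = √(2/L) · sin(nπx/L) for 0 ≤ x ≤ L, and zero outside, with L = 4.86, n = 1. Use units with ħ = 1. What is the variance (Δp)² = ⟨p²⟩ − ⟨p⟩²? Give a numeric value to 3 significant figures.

0.418

Compute ⟨p⟩ and ⟨p²⟩ separately; (Δp)² = ⟨p²⟩ − ⟨p⟩².
d/dx sin(nπx/L) = (nπ/L)·cos(nπx/L) and d²/dx² sin(nπx/L) = −(nπ/L)²·sin(nπx/L); on 0 ≤ x ≤ L, ∫sin²(nπx/L) dx = L/2 and ∫sin(nπx/L)·cos(nπx/L) dx = 0.
⟨p⟩ = 0.0000 and ⟨p²⟩ = 0.41786.
(Δp)² = 0.41786 − (0.0000)² = 0.41786.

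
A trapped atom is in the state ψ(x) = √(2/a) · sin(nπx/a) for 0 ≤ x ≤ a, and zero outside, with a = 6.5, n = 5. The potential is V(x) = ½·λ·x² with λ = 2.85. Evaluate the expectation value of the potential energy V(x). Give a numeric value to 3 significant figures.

19.9

⟨V⟩ = ∫ V(x)·|ψ|² dx.
With sin²θ = (1 − cos2θ)/2 on 0 ≤ x ≤ a: ∫sin²(nπx/a) dx = a/2, ∫x·sin²(nπx/a) dx = a²/4, ∫x²·sin²(nπx/a) dx = a³·(1/6 − 1/(4n²π²)); higher powers xᵏ the same way, integrating xᵏ·cos(2nπx/a) by parts.
⟨V⟩ = 19.947.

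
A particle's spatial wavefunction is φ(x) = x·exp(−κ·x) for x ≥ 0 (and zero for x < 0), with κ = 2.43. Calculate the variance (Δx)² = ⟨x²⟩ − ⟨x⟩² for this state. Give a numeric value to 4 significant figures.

0.1270

Compute ⟨x⟩ and ⟨x²⟩ separately, then (Δx)² = ⟨x²⟩ − ⟨x⟩².
Every integrand reduces to terms xʲ·e^(−2κx) on [0, ∞); use ∫₀^∞ xʲ·e^(−2κx) dx = j!/(2κ)^(j+1).
Normalization: ∫|φ|² dx = 0.017423.
⟨x⟩ = 0.61728 and ⟨x²⟩ = 0.50805.
(Δx)² = 0.50805 − (0.61728)² = 0.12701.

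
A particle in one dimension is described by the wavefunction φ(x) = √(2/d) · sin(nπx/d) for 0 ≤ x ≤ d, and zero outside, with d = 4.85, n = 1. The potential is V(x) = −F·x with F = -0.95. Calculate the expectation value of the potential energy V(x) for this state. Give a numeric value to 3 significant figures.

⟨V⟩ = ∫ V(x)·|φ|² dx.
With sin²θ = (1 − cos2θ)/2 on 0 ≤ x ≤ d: ∫sin²(nπx/d) dx = d/2, ∫x·sin²(nπx/d) dx = d²/4, ∫x²·sin²(nπx/d) dx = d³·(1/6 − 1/(4n²π²)); higher powers xᵏ the same way, integrating xᵏ·cos(2nπx/d) by parts.
⟨V⟩ = 2.3038.

2.30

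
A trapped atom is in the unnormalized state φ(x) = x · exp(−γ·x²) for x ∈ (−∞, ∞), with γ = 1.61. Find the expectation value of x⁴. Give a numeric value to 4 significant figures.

0.3617

⟨x⁴⟩ = ∫ x⁴·|φ|² dx / ∫|φ|² dx (integrals over the domain).
Expand each integrand as polynomial × e^(−2γx²) and use ∫x^(2j)·e^(−2γx²) dx = (2j−1)!!/(4γ)^j · √(π/(2γ)), odd powers → 0; here √(π/(2γ)) = 0.98775.
State is unnormalized: ∫|φ|² dx = 0.15338, and ∫φ*·x⁴·φ dx = 0.055473, so ⟨x⁴⟩ = 0.055473 / 0.15338.
⟨x⁴⟩ = 0.36168.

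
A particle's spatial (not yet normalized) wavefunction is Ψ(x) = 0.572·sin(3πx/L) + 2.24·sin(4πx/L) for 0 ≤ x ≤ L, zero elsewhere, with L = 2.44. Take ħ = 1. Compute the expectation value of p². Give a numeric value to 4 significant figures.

25.81

p² Ψ = −ħ² d²Ψ/dx²; ⟨p²⟩ = −ħ² ∫ Ψ*·Ψ'' dx / ∫|Ψ|² dx.
d²/dx² sin(jπx/L) = −(jπ/L)²·sin(jπx/L); on 0 ≤ x ≤ L, ∫sin²(jπx/L) dx = L/2 and ∫sin(jπx/L)·sin(lπx/L) dx = 0 for j ≠ l, so only diagonal terms survive in ∫|Ψ|² and ∫Ψ·Ψ″; ∫Ψ·Ψ′ dx = [Ψ²/2] between the walls = 0.
State is unnormalized: ∫|Ψ|² dx = 6.5206, and ∫Ψ*·(−ħ² Ψ'') dx = 168.32, so ⟨p²⟩ = 168.32 / 6.5206.
⟨p²⟩ = 25.814.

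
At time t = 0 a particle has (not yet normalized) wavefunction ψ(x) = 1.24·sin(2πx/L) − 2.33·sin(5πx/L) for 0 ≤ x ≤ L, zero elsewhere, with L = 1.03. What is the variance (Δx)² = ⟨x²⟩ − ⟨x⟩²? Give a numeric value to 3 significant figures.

0.0835

Compute ⟨x⟩ and ⟨x²⟩ separately, then (Δx)² = ⟨x²⟩ − ⟨x⟩².
On 0 ≤ x ≤ L (j ≠ l): ∫sin²(jπx/L) dx = L/2, ∫sin(jπx/L)·sin(lπx/L) dx = 0; diagonal moments ∫x·sin²(jπx/L) dx = L²/4, ∫x²·sin²(jπx/L) dx = L³·(1/6 − 1/(4j²π²)); cross terms ∫x·sin(jπx/L)·sin(lπx/L) dx = 0 for j + l even and −4jlL²/(π²(j² − l²)²) for j + l odd, ∫x²·sin(jπx/L)·sin(lπx/L) dx = (−1)^(j+l)·4jlL³/(π²(j² − l²)²); higher powers the same way via product-to-sum and parts.
Normalization: ∫|ψ|² dx = 3.5877.
⟨x⟩ = 0.53070 and ⟨x²⟩ = 0.36517.
(Δx)² = 0.36517 − (0.53070)² = 0.083521.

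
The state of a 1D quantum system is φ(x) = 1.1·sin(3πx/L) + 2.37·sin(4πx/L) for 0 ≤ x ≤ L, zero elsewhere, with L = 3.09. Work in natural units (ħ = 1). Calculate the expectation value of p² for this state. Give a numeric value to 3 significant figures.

p² φ = −ħ² d²φ/dx²; ⟨p²⟩ = −ħ² ∫ φ*·φ'' dx / ∫|φ|² dx.
d²/dx² sin(jπx/L) = −(jπ/L)²·sin(jπx/L); on 0 ≤ x ≤ L, ∫sin²(jπx/L) dx = L/2 and ∫sin(jπx/L)·sin(lπx/L) dx = 0 for j ≠ l, so only diagonal terms survive in ∫|φ|² and ∫φ·φ″; ∫φ·φ′ dx = [φ²/2] between the walls = 0.
State is unnormalized: ∫|φ|² dx = 10.548, and ∫φ*·(−ħ² φ'') dx = 160.92, so ⟨p²⟩ = 160.92 / 10.548.
⟨p²⟩ = 15.256.

15.3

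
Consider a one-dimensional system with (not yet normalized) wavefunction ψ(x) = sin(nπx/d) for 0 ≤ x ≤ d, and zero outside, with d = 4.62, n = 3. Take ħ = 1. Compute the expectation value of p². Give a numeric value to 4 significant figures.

4.162

p² ψ = −ħ² d²ψ/dx²; ⟨p²⟩ = −ħ² ∫ ψ*·ψ'' dx / ∫|ψ|² dx.
d/dx sin(nπx/d) = (nπ/d)·cos(nπx/d) and d²/dx² sin(nπx/d) = −(nπ/d)²·sin(nπx/d); on 0 ≤ x ≤ d, ∫sin²(nπx/d) dx = d/2 and ∫sin(nπx/d)·cos(nπx/d) dx = 0.
State is unnormalized: ∫|ψ|² dx = 2.3100, and ∫ψ*·(−ħ² ψ'') dx = 9.6133, so ⟨p²⟩ = 9.6133 / 2.3100.
⟨p²⟩ = 4.1616.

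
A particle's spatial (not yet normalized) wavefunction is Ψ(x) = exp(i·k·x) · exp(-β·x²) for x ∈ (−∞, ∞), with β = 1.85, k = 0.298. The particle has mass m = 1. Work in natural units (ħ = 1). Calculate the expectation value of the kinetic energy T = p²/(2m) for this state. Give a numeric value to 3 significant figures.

T = −(ħ²/2m) d²/dx², so ⟨T⟩ = −(ħ²/2m) ∫ Ψ*·Ψ'' dx / ∫|Ψ|² dx; with m = 1.
Gaussian moments: ∫x^(2j)·e^(−2βx²) dx = (2j−1)!!/(4β)^j · √(π/(2β)), odd powers integrate to 0; here √(π/(2β)) = 0.92145. Derivatives: Ψ′ = (ik − 2βx)·Ψ, Ψ″ = ((ik − 2βx)² − 2β)·Ψ; the odd-in-x pieces drop out.
State is unnormalized: ∫|Ψ|² dx = 0.92145, and ∫Ψ*·(−ħ²/2m · Ψ'') dx = 0.89326, so ⟨T⟩ = 0.89326 / 0.92145.
⟨T⟩ = 0.96940.

0.969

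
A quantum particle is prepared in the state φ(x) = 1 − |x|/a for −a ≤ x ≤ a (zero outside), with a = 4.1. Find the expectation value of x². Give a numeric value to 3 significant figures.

⟨x²⟩ = ∫ x²·|φ|² dx / ∫|φ|² dx (integrals over the domain).
φ is even, so ∫ over [−a, a] = 2∫₀ᵃ with φ = 1 − x/a there: ∫₀ᵃ (1 − x/a)² dx = a/3, ∫₀ᵃ x²(1 − x/a)² dx = a³/30, ∫₀ᵃ x⁴(1 − x/a)² dx = a⁵/105.
State is unnormalized: ∫|φ|² dx = 2.7333, and ∫φ*·x²·φ dx = 4.5947, so ⟨x²⟩ = 4.5947 / 2.7333.
⟨x²⟩ = 1.6810.

1.68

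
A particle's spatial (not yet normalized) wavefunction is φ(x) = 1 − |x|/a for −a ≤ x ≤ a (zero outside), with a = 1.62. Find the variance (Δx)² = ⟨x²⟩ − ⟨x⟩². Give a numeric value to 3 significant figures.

Compute ⟨x⟩ and ⟨x²⟩ separately, then (Δx)² = ⟨x²⟩ − ⟨x⟩².
φ is even, so ∫ over [−a, a] = 2∫₀ᵃ with φ = 1 − x/a there: ∫₀ᵃ (1 − x/a)² dx = a/3, ∫₀ᵃ x²(1 − x/a)² dx = a³/30, ∫₀ᵃ x⁴(1 − x/a)² dx = a⁵/105.
Normalization: ∫|φ|² dx = 1.0800.
⟨x⟩ = 0.0000 and ⟨x²⟩ = 0.26244.
(Δx)² = 0.26244 − (0.0000)² = 0.26244.

0.262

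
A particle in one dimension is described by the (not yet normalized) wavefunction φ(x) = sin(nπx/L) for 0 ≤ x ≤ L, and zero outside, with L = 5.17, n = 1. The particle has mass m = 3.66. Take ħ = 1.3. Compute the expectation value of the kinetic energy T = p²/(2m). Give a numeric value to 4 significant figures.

T = −(ħ²/2m) d²/dx², so ⟨T⟩ = −(ħ²/2m) ∫ φ*·φ'' dx / ∫|φ|² dx; with m = 3.66.
d/dx sin(nπx/L) = (nπ/L)·cos(nπx/L) and d²/dx² sin(nπx/L) = −(nπ/L)²·sin(nπx/L); on 0 ≤ x ≤ L, ∫sin²(nπx/L) dx = L/2 and ∫sin(nπx/L)·cos(nπx/L) dx = 0.
State is unnormalized: ∫|φ|² dx = 2.5850, and ∫φ*·(−ħ²/2m · φ'') dx = 0.22037, so ⟨T⟩ = 0.22037 / 2.5850.
⟨T⟩ = 0.085250.

0.08525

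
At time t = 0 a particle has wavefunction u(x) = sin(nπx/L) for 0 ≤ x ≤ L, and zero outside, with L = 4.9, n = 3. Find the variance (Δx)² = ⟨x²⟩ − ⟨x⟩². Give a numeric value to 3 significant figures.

1.87

Compute ⟨x⟩ and ⟨x²⟩ separately, then (Δx)² = ⟨x²⟩ − ⟨x⟩².
With sin²θ = (1 − cos2θ)/2 on 0 ≤ x ≤ L: ∫sin²(nπx/L) dx = L/2, ∫x·sin²(nπx/L) dx = L²/4, ∫x²·sin²(nπx/L) dx = L³·(1/6 − 1/(4n²π²)); higher powers xᵏ the same way, integrating xᵏ·cos(2nπx/L) by parts.
Normalization: ∫|u|² dx = 2.4500.
⟨x⟩ = 2.4500 and ⟨x²⟩ = 7.8682.
(Δx)² = 7.8682 − (2.4500)² = 1.8657.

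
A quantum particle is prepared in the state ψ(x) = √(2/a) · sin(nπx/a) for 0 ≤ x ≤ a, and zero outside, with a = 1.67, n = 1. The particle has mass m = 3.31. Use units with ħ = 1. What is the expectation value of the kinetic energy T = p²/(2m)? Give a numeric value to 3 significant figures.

T = −(ħ²/2m) d²/dx², so ⟨T⟩ = −(ħ²/2m) ∫ ψ*·ψ'' dx; with m = 3.31.
d/dx sin(nπx/a) = (nπ/a)·cos(nπx/a) and d²/dx² sin(nπx/a) = −(nπ/a)²·sin(nπx/a); on 0 ≤ x ≤ a, ∫sin²(nπx/a) dx = a/2 and ∫sin(nπx/a)·cos(nπx/a) dx = 0.
⟨T⟩ = 0.53458.

0.535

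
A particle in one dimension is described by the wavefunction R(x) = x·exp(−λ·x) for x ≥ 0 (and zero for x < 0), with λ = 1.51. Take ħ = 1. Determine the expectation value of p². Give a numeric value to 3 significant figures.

p² R = −ħ² d²R/dx²; ⟨p²⟩ = −ħ² ∫ R*·R'' dx / ∫|R|² dx.
Differentiate x·exp(−λ·x) with the product rule; every integrand then reduces to terms xʲ·e^(−2λx) on [0, ∞), with ∫₀^∞ xʲ·e^(−2λx) dx = j!/(2λ)^(j+1).
State is unnormalized: ∫|R|² dx = 0.072612, and ∫R*·(−ħ² R'') dx = 0.16556, so ⟨p²⟩ = 0.16556 / 0.072612.
⟨p²⟩ = 2.2801.

2.28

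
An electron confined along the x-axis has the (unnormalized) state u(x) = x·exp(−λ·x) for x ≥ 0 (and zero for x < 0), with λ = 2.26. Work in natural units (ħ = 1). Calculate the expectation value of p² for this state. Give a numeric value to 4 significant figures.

p² u = −ħ² d²u/dx²; ⟨p²⟩ = −ħ² ∫ u*·u'' dx / ∫|u|² dx.
Differentiate x·exp(−λ·x) with the product rule; every integrand then reduces to terms xʲ·e^(−2λx) on [0, ∞), with ∫₀^∞ xʲ·e^(−2λx) dx = j!/(2λ)^(j+1).
State is unnormalized: ∫|u|² dx = 0.021658, and ∫u*·(−ħ² u'') dx = 0.11062, so ⟨p²⟩ = 0.11062 / 0.021658.
⟨p²⟩ = 5.1076.

5.108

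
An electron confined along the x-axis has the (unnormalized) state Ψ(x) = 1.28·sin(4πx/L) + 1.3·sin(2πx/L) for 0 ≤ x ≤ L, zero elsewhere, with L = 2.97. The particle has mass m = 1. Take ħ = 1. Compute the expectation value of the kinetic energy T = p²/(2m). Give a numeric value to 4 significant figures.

T = −(ħ²/2m) d²/dx², so ⟨T⟩ = −(ħ²/2m) ∫ Ψ*·Ψ'' dx / ∫|Ψ|² dx; with m = 1.
d²/dx² sin(jπx/L) = −(jπ/L)²·sin(jπx/L); on 0 ≤ x ≤ L, ∫sin²(jπx/L) dx = L/2 and ∫sin(jπx/L)·sin(lπx/L) dx = 0 for j ≠ l, so only diagonal terms survive in ∫|Ψ|² and ∫Ψ·Ψ″; ∫Ψ·Ψ′ dx = [Ψ²/2] between the walls = 0.
State is unnormalized: ∫|Ψ|² dx = 4.9427, and ∫Ψ*·(−ħ²/2m · Ψ'') dx = 27.394, so ⟨T⟩ = 27.394 / 4.9427.
⟨T⟩ = 5.5424.

5.542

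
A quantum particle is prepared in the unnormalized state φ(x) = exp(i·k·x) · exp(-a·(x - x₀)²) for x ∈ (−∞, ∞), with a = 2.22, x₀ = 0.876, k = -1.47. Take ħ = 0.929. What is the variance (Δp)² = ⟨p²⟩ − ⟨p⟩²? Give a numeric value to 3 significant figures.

1.92

Compute ⟨p⟩ and ⟨p²⟩ separately; (Δp)² = ⟨p²⟩ − ⟨p⟩².
Gaussian moments (u = x − x₀): ∫u^(2j)·e^(−2au²) du = (2j−1)!!/(4a)^j · √(π/(2a)), odd powers integrate to 0; here √(π/(2a)) = 0.84117. Derivatives: φ′ = (ik − 2au)·φ, φ″ = ((ik − 2au)² − 2a)·φ; the odd-in-u pieces drop out.
Normalization: ∫|φ|² dx = 0.84117.
⟨p⟩ = -1.3656 and ⟨p²⟩ = 3.7809.
(Δp)² = 3.7809 − (-1.3656)² = 1.9160.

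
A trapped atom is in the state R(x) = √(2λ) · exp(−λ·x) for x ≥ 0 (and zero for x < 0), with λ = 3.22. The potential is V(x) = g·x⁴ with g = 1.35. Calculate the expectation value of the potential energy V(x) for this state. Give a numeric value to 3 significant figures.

⟨V⟩ = ∫ V(x)·|R|² dx.
Every integrand reduces to terms xʲ·e^(−2λx) on [0, ∞); use ∫₀^∞ xʲ·e^(−2λx) dx = j!/(2λ)^(j+1).
⟨V⟩ = 0.018837.

0.0188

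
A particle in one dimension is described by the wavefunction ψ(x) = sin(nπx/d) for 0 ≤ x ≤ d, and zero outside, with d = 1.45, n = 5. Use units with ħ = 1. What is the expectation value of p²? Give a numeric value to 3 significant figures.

117.

p² ψ = −ħ² d²ψ/dx²; ⟨p²⟩ = −ħ² ∫ ψ*·ψ'' dx / ∫|ψ|² dx.
d/dx sin(nπx/d) = (nπ/d)·cos(nπx/d) and d²/dx² sin(nπx/d) = −(nπ/d)²·sin(nπx/d); on 0 ≤ x ≤ d, ∫sin²(nπx/d) dx = d/2 and ∫sin(nπx/d)·cos(nπx/d) dx = 0.
State is unnormalized: ∫|ψ|² dx = 0.72500, and ∫ψ*·(−ħ² ψ'') dx = 85.083, so ⟨p²⟩ = 85.083 / 0.72500.
⟨p²⟩ = 117.36.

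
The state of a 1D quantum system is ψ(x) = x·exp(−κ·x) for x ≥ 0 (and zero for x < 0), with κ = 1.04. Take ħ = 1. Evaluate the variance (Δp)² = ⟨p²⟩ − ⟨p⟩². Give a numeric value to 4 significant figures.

Compute ⟨p⟩ and ⟨p²⟩ separately; (Δp)² = ⟨p²⟩ − ⟨p⟩².
Differentiate x·exp(−κ·x) with the product rule; every integrand then reduces to terms xʲ·e^(−2κx) on [0, ∞), with ∫₀^∞ xʲ·e^(−2κx) dx = j!/(2κ)^(j+1).
Normalization: ∫|ψ|² dx = 0.22225.
⟨p⟩ = 0.0000 and ⟨p²⟩ = 1.0816.
(Δp)² = 1.0816 − (0.0000)² = 1.0816.

1.082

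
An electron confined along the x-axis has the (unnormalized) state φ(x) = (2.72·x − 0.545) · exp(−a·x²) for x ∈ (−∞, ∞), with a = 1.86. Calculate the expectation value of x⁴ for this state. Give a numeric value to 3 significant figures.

0.221

⟨x⁴⟩ = ∫ x⁴·|φ|² dx / ∫|φ|² dx (integrals over the domain).
Expand each integrand as polynomial × e^(−2ax²) and use ∫x^(2j)·e^(−2ax²) dx = (2j−1)!!/(4a)^j · √(π/(2a)), odd powers → 0; here √(π/(2a)) = 0.91897.
State is unnormalized: ∫|φ|² dx = 1.1868, and ∫φ*·x⁴·φ dx = 0.26243, so ⟨x⁴⟩ = 0.26243 / 1.1868.
⟨x⁴⟩ = 0.22112.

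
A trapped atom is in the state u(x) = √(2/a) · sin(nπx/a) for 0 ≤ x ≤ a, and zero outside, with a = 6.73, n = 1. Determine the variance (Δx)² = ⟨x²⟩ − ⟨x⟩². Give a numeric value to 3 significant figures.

1.48

Compute ⟨x⟩ and ⟨x²⟩ separately, then (Δx)² = ⟨x²⟩ − ⟨x⟩².
With sin²θ = (1 − cos2θ)/2 on 0 ≤ x ≤ a: ∫sin²(nπx/a) dx = a/2, ∫x·sin²(nπx/a) dx = a²/4, ∫x²·sin²(nπx/a) dx = a³·(1/6 − 1/(4n²π²)); higher powers xᵏ the same way, integrating xᵏ·cos(2nπx/a) by parts.
⟨x⟩ = 3.3650 and ⟨x²⟩ = 12.803.
(Δx)² = 12.803 − (3.3650)² = 1.4798.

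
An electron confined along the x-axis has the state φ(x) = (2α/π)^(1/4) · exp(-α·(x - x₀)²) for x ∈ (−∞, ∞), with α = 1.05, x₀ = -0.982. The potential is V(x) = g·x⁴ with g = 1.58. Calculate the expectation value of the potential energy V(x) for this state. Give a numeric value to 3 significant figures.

3.91

⟨V⟩ = ∫ V(x)·|φ|² dx.
Gaussian moments (u = x − x₀): ∫u^(2j)·e^(−2αu²) du = (2j−1)!!/(4α)^j · √(π/(2α)), odd powers integrate to 0; here √(π/(2α)) = 1.2231.
⟨V⟩ = 3.9146.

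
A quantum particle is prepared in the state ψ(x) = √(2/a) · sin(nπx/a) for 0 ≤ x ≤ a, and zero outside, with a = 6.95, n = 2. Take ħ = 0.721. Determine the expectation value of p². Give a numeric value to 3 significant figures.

p² ψ = −ħ² d²ψ/dx²; ⟨p²⟩ = −ħ² ∫ ψ*·ψ'' dx.
d/dx sin(nπx/a) = (nπ/a)·cos(nπx/a) and d²/dx² sin(nπx/a) = −(nπ/a)²·sin(nπx/a); on 0 ≤ x ≤ a, ∫sin²(nπx/a) dx = a/2 and ∫sin(nπx/a)·cos(nπx/a) dx = 0.
⟨p²⟩ = 0.42487.

0.425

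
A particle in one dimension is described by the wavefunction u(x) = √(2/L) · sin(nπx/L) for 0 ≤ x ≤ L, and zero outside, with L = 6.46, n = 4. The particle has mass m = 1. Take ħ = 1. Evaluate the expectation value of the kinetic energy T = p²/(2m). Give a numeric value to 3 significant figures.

1.89

T = −(ħ²/2m) d²/dx², so ⟨T⟩ = −(ħ²/2m) ∫ u*·u'' dx; with m = 1.
d/dx sin(nπx/L) = (nπ/L)·cos(nπx/L) and d²/dx² sin(nπx/L) = −(nπ/L)²·sin(nπx/L); on 0 ≤ x ≤ L, ∫sin²(nπx/L) dx = L/2 and ∫sin(nπx/L)·cos(nπx/L) dx = 0.
⟨T⟩ = 1.8920.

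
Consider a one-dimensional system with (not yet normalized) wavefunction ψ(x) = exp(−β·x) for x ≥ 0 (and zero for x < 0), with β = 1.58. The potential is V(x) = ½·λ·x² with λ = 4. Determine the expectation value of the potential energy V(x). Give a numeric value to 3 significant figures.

⟨V⟩ = ∫ V(x)·|ψ|² dx / ∫|ψ|² dx.
Every integrand reduces to terms xʲ·e^(−2βx) on [0, ∞); use ∫₀^∞ xʲ·e^(−2βx) dx = j!/(2β)^(j+1).
State is unnormalized: ∫|ψ|² dx = 0.31646, and ∫ψ*·V(x)·ψ dx = 0.12676, so ⟨V⟩ = 0.12676 / 0.31646.
⟨V⟩ = 0.40058.

0.401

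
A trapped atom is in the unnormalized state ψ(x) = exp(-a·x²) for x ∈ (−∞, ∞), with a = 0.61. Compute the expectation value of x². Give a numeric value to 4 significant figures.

⟨x²⟩ = ∫ x²·|ψ|² dx / ∫|ψ|² dx (integrals over the domain).
Gaussian moments: ∫x^(2j)·e^(−2ax²) dx = (2j−1)!!/(4a)^j · √(π/(2a)), odd powers integrate to 0; here √(π/(2a)) = 1.6047.
State is unnormalized: ∫|ψ|² dx = 1.6047, and ∫ψ*·x²·ψ dx = 0.65767, so ⟨x²⟩ = 0.65767 / 1.6047.
⟨x²⟩ = 0.40984.

0.4098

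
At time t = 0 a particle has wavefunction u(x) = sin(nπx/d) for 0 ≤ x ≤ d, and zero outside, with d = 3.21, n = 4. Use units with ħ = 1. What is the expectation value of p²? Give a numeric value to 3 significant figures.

p² u = −ħ² d²u/dx²; ⟨p²⟩ = −ħ² ∫ u*·u'' dx / ∫|u|² dx.
d/dx sin(nπx/d) = (nπ/d)·cos(nπx/d) and d²/dx² sin(nπx/d) = −(nπ/d)²·sin(nπx/d); on 0 ≤ x ≤ d, ∫sin²(nπx/d) dx = d/2 and ∫sin(nπx/d)·cos(nπx/d) dx = 0.
State is unnormalized: ∫|u|² dx = 1.6050, and ∫u*·(−ħ² u'') dx = 24.597, so ⟨p²⟩ = 24.597 / 1.6050.
⟨p²⟩ = 15.325.

15.3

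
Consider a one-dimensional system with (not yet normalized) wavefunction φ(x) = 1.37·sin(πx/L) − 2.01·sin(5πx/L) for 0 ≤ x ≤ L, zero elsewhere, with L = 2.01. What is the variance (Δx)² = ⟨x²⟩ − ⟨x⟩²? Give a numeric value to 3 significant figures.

Compute ⟨x⟩ and ⟨x²⟩ separately, then (Δx)² = ⟨x²⟩ − ⟨x⟩².
On 0 ≤ x ≤ L (j ≠ l): ∫sin²(jπx/L) dx = L/2, ∫sin(jπx/L)·sin(lπx/L) dx = 0; diagonal moments ∫x·sin²(jπx/L) dx = L²/4, ∫x²·sin²(jπx/L) dx = L³·(1/6 − 1/(4j²π²)); cross terms ∫x·sin(jπx/L)·sin(lπx/L) dx = 0 for j + l even and −4jlL²/(π²(j² − l²)²) for j + l odd, ∫x²·sin(jπx/L)·sin(lπx/L) dx = (−1)^(j+l)·4jlL³/(π²(j² − l²)²); higher powers the same way via product-to-sum and parts.
Normalization: ∫|φ|² dx = 5.9466.
⟨x⟩ = 1.0050 and ⟨x²⟩ = 1.2497.
(Δx)² = 1.2497 − (1.0050)² = 0.23970.

0.240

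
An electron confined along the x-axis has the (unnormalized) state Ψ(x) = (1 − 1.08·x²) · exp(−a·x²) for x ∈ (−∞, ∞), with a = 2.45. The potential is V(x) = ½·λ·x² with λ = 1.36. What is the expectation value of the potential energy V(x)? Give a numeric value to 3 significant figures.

⟨V⟩ = ∫ V(x)·|Ψ|² dx / ∫|Ψ|² dx.
Expand each integrand as polynomial × e^(−2ax²) and use ∫x^(2j)·e^(−2ax²) dx = (2j−1)!!/(4a)^j · √(π/(2a)), odd powers → 0; here √(π/(2a)) = 0.80071.
State is unnormalized: ∫|Ψ|² dx = 0.65340, and ∫Ψ*·V(x)·Ψ dx = 0.028944, so ⟨V⟩ = 0.028944 / 0.65340.
⟨V⟩ = 0.044297.

0.0443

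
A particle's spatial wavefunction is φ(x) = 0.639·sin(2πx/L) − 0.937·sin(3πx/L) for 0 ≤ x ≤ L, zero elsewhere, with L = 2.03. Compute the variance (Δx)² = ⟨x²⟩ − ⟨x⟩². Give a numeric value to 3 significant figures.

0.176

Compute ⟨x⟩ and ⟨x²⟩ separately, then (Δx)² = ⟨x²⟩ − ⟨x⟩².
On 0 ≤ x ≤ L (j ≠ l): ∫sin²(jπx/L) dx = L/2, ∫sin(jπx/L)·sin(lπx/L) dx = 0; diagonal moments ∫x·sin²(jπx/L) dx = L²/4, ∫x²·sin²(jπx/L) dx = L³·(1/6 − 1/(4j²π²)); cross terms ∫x·sin(jπx/L)·sin(lπx/L) dx = 0 for j + l even and −4jlL²/(π²(j² − l²)²) for j + l odd, ∫x²·sin(jπx/L)·sin(lπx/L) dx = (−1)^(j+l)·4jlL³/(π²(j² − l²)²); higher powers the same way via product-to-sum and parts.
Normalization: ∫|φ|² dx = 1.3056.
⟨x⟩ = 1.3826 and ⟨x²⟩ = 2.0876.
(Δx)² = 2.0876 − (1.3826)² = 0.17584.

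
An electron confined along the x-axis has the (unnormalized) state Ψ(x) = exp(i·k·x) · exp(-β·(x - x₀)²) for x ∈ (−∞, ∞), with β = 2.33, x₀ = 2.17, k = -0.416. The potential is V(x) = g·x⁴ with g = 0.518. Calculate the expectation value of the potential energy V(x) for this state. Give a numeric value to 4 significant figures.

13.07

⟨V⟩ = ∫ V(x)·|Ψ|² dx / ∫|Ψ|² dx.
Gaussian moments (u = x − x₀): ∫u^(2j)·e^(−2βu²) du = (2j−1)!!/(4β)^j · √(π/(2β)), odd powers integrate to 0; here √(π/(2β)) = 0.82107.
State is unnormalized: ∫|Ψ|² dx = 0.82107, and ∫Ψ*·V(x)·Ψ dx = 10.735, so ⟨V⟩ = 10.735 / 0.82107.
⟨V⟩ = 13.074.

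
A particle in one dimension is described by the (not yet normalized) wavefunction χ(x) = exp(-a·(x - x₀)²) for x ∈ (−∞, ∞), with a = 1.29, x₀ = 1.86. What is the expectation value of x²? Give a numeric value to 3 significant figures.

⟨x²⟩ = ∫ x²·|χ|² dx / ∫|χ|² dx (integrals over the domain).
Gaussian moments (u = x − x₀): ∫u^(2j)·e^(−2au²) du = (2j−1)!!/(4a)^j · √(π/(2a)), odd powers integrate to 0; here √(π/(2a)) = 1.1035.
State is unnormalized: ∫|χ|² dx = 1.1035, and ∫χ*·x²·χ dx = 4.0315, so ⟨x²⟩ = 4.0315 / 1.1035.
⟨x²⟩ = 3.6534.

3.65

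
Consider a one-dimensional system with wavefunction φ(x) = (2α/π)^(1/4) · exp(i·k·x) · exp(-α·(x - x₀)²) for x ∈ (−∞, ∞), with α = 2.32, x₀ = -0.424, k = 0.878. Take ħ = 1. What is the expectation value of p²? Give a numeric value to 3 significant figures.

3.09

p² φ = −ħ² d²φ/dx²; ⟨p²⟩ = −ħ² ∫ φ*·φ'' dx.
Gaussian moments (u = x − x₀): ∫u^(2j)·e^(−2αu²) du = (2j−1)!!/(4α)^j · √(π/(2α)), odd powers integrate to 0; here √(π/(2α)) = 0.82284. Derivatives: φ′ = (ik − 2αu)·φ, φ″ = ((ik − 2αu)² − 2α)·φ; the odd-in-u pieces drop out.
⟨p²⟩ = 3.0909.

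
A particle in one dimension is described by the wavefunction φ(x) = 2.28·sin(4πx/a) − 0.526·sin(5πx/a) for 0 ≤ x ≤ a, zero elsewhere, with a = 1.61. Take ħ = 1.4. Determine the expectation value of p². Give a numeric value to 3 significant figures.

p² φ = −ħ² d²φ/dx²; ⟨p²⟩ = −ħ² ∫ φ*·φ'' dx / ∫|φ|² dx.
d²/dx² sin(jπx/a) = −(jπ/a)²·sin(jπx/a); on 0 ≤ x ≤ a, ∫sin²(jπx/a) dx = a/2 and ∫sin(jπx/a)·sin(lπx/a) dx = 0 for j ≠ l, so only diagonal terms survive in ∫|φ|² and ∫φ·φ″; ∫φ·φ′ dx = [φ²/2] between the walls = 0.
State is unnormalized: ∫|φ|² dx = 4.4074, and ∫φ*·(−ħ² φ'') dx = 541.23, so ⟨p²⟩ = 541.23 / 4.4074.
⟨p²⟩ = 122.80.

123.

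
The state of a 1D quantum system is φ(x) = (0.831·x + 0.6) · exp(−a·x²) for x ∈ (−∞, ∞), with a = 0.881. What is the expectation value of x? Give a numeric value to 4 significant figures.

0.5090

⟨x⟩ = ∫ x·|φ|² dx / ∫|φ|² dx (integrals over the domain).
Expand each integrand as polynomial × e^(−2ax²) and use ∫x^(2j)·e^(−2ax²) dx = (2j−1)!!/(4a)^j · √(π/(2a)), odd powers → 0; here √(π/(2a)) = 1.3353.
State is unnormalized: ∫|φ|² dx = 0.74236, and ∫φ*·x·φ dx = 0.37785, so ⟨x⟩ = 0.37785 / 0.74236.
⟨x⟩ = 0.50898.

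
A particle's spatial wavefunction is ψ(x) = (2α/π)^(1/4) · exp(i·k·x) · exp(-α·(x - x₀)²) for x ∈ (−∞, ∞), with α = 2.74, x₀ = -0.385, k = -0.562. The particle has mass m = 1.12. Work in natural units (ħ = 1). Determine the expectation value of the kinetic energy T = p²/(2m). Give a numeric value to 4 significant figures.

T = −(ħ²/2m) d²/dx², so ⟨T⟩ = −(ħ²/2m) ∫ ψ*·ψ'' dx; with m = 1.12.
Gaussian moments (u = x − x₀): ∫u^(2j)·e^(−2αu²) du = (2j−1)!!/(4α)^j · √(π/(2α)), odd powers integrate to 0; here √(π/(2α)) = 0.75715. Derivatives: ψ′ = (ik − 2αu)·ψ, ψ″ = ((ik − 2αu)² − 2α)·ψ; the odd-in-u pieces drop out.
⟨T⟩ = 1.3642.

1.364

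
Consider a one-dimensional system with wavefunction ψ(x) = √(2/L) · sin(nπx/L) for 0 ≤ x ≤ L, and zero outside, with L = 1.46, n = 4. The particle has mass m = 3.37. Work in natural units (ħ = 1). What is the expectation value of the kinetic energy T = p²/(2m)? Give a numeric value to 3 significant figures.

11.0

T = −(ħ²/2m) d²/dx², so ⟨T⟩ = −(ħ²/2m) ∫ ψ*·ψ'' dx; with m = 3.37.
d/dx sin(nπx/L) = (nπ/L)·cos(nπx/L) and d²/dx² sin(nπx/L) = −(nπ/L)²·sin(nπx/L); on 0 ≤ x ≤ L, ∫sin²(nπx/L) dx = L/2 and ∫sin(nπx/L)·cos(nπx/L) dx = 0.
⟨T⟩ = 10.991.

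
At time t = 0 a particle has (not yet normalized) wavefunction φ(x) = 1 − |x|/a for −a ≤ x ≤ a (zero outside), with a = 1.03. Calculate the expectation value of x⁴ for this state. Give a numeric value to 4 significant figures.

⟨x⁴⟩ = ∫ x⁴·|φ|² dx / ∫|φ|² dx (integrals over the domain).
φ is even, so ∫ over [−a, a] = 2∫₀ᵃ with φ = 1 − x/a there: ∫₀ᵃ (1 − x/a)² dx = a/3, ∫₀ᵃ x²(1 − x/a)² dx = a³/30, ∫₀ᵃ x⁴(1 − x/a)² dx = a⁵/105.
State is unnormalized: ∫|φ|² dx = 0.68667, and ∫φ*·x⁴·φ dx = 0.022081, so ⟨x⁴⟩ = 0.022081 / 0.68667.
⟨x⁴⟩ = 0.032157.

0.03216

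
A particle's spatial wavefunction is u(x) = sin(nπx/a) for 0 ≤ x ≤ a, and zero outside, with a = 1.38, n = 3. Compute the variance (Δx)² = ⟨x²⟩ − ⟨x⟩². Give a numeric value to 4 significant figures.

Compute ⟨x⟩ and ⟨x²⟩ separately, then (Δx)² = ⟨x²⟩ − ⟨x⟩².
With sin²θ = (1 − cos2θ)/2 on 0 ≤ x ≤ a: ∫sin²(nπx/a) dx = a/2, ∫x·sin²(nπx/a) dx = a²/4, ∫x²·sin²(nπx/a) dx = a³·(1/6 − 1/(4n²π²)); higher powers xᵏ the same way, integrating xᵏ·cos(2nπx/a) by parts.
Normalization: ∫|u|² dx = 0.69000.
⟨x⟩ = 0.69000 and ⟨x²⟩ = 0.62408.
(Δx)² = 0.62408 − (0.69000)² = 0.14798.

0.1480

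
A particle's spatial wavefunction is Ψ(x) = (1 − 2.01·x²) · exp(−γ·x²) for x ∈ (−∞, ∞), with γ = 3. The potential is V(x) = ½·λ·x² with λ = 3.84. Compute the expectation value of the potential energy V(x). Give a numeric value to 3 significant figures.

0.0888

⟨V⟩ = ∫ V(x)·|Ψ|² dx / ∫|Ψ|² dx.
Expand each integrand as polynomial × e^(−2γx²) and use ∫x^(2j)·e^(−2γx²) dx = (2j−1)!!/(4γ)^j · √(π/(2γ)), odd powers → 0; here √(π/(2γ)) = 0.72360.
State is unnormalized: ∫|Ψ|² dx = 0.54210, and ∫Ψ*·V(x)·Ψ dx = 0.048145, so ⟨V⟩ = 0.048145 / 0.54210.
⟨V⟩ = 0.088812.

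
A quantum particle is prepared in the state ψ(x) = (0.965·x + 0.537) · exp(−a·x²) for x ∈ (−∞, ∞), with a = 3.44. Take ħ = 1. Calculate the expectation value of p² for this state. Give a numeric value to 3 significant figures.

4.75

p² ψ = −ħ² d²ψ/dx²; ⟨p²⟩ = −ħ² ∫ ψ*·ψ'' dx / ∫|ψ|² dx.
Expand each integrand as polynomial × e^(−2ax²) and use ∫x^(2j)·e^(−2ax²) dx = (2j−1)!!/(4a)^j · √(π/(2a)), odd powers → 0; here √(π/(2a)) = 0.67574. Differentiate with the product rule, d/dx e^(−ax²) = −2ax·e^(−ax²).
State is unnormalized: ∫|ψ|² dx = 0.24059, and ∫ψ*·(−ħ² ψ'') dx = 1.1423, so ⟨p²⟩ = 1.1423 / 0.24059.
⟨p²⟩ = 4.7477.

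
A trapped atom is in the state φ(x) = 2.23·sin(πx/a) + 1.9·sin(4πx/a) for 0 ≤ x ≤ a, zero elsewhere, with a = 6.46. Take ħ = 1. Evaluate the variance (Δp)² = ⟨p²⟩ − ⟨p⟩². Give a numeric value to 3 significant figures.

Compute ⟨p⟩ and ⟨p²⟩ separately; (Δp)² = ⟨p²⟩ − ⟨p⟩².
d²/dx² sin(jπx/a) = −(jπ/a)²·sin(jπx/a); on 0 ≤ x ≤ a, ∫sin²(jπx/a) dx = a/2 and ∫sin(jπx/a)·sin(lπx/a) dx = 0 for j ≠ l, so only diagonal terms survive in ∫|φ|² and ∫φ·φ″; ∫φ·φ′ dx = [φ²/2] between the walls = 0.
Normalization: ∫|φ|² dx = 27.723.
⟨p⟩ = 0.0000 and ⟨p²⟩ = 1.7286.
(Δp)² = 1.7286 − (0.0000)² = 1.7286.

1.73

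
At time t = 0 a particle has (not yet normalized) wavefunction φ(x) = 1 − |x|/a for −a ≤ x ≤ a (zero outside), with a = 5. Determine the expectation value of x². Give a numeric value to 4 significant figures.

⟨x²⟩ = ∫ x²·|φ|² dx / ∫|φ|² dx (integrals over the domain).
φ is even, so ∫ over [−a, a] = 2∫₀ᵃ with φ = 1 − x/a there: ∫₀ᵃ (1 − x/a)² dx = a/3, ∫₀ᵃ x²(1 − x/a)² dx = a³/30, ∫₀ᵃ x⁴(1 − x/a)² dx = a⁵/105.
State is unnormalized: ∫|φ|² dx = 3.3333, and ∫φ*·x²·φ dx = 8.3333, so ⟨x²⟩ = 8.3333 / 3.3333.
⟨x²⟩ = 2.5000.

2.500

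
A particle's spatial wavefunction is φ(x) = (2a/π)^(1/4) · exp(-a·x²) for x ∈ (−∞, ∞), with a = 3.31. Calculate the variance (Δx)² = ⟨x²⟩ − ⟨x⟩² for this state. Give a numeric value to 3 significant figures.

0.0755

Compute ⟨x⟩ and ⟨x²⟩ separately, then (Δx)² = ⟨x²⟩ − ⟨x⟩².
Gaussian moments: ∫x^(2j)·e^(−2ax²) dx = (2j−1)!!/(4a)^j · √(π/(2a)), odd powers integrate to 0; here √(π/(2a)) = 0.68888.
⟨x⟩ = 0.0000 and ⟨x²⟩ = 0.075529.
(Δx)² = 0.075529 − (0.0000)² = 0.075529.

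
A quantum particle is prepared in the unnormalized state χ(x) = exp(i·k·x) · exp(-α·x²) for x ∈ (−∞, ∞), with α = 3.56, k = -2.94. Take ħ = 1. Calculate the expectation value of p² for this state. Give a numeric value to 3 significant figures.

p² χ = −ħ² d²χ/dx²; ⟨p²⟩ = −ħ² ∫ χ*·χ'' dx / ∫|χ|² dx.
Gaussian moments: ∫x^(2j)·e^(−2αx²) dx = (2j−1)!!/(4α)^j · √(π/(2α)), odd powers integrate to 0; here √(π/(2α)) = 0.66426. Derivatives: χ′ = (ik − 2αx)·χ, χ″ = ((ik − 2αx)² − 2α)·χ; the odd-in-x pieces drop out.
State is unnormalized: ∫|χ|² dx = 0.66426, and ∫χ*·(−ħ² χ'') dx = 8.1063, so ⟨p²⟩ = 8.1063 / 0.66426.
⟨p²⟩ = 12.204.

12.2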